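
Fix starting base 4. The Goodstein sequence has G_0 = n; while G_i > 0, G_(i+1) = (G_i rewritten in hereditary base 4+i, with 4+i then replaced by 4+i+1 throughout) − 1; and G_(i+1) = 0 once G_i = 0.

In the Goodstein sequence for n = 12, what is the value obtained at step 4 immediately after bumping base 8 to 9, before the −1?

G_0=12  [base 4] 3·4  →[4↦5]→  3·5 = 15  −1 ⇒ G_1=14
G_1=14  [base 5] 2·5 + 4  →[5↦6]→  2·6 + 4 = 16  −1 ⇒ G_2=15
G_2=15  [base 6] 2·6 + 3  →[6↦7]→  2·7 + 3 = 17  −1 ⇒ G_3=16
G_3=16  [base 7] 2·7 + 2  →[7↦8]→  2·8 + 2 = 18  −1 ⇒ G_4=17

19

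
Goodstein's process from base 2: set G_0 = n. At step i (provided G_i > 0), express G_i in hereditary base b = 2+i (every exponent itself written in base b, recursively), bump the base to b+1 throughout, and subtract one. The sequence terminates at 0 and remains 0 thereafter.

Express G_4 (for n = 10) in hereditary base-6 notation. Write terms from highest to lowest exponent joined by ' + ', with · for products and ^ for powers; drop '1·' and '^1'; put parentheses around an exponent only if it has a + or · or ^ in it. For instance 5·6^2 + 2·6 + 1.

5·6^6 + 5·6^5 + 5·6^4 + 5·6^3 + 5·6^2 + 5·6 + 5

[0] 10 ≡ 2^(2 + 1) + 2 (base 2). Lift 3: 84. −1: 83.
[1] 83 ≡ 3^(3 + 1) + 2 (base 3). Lift 4: 1026. −1: 1025.
[2] 1025 ≡ 4^(4 + 1) + 1 (base 4). Lift 5: 15626. −1: 15625.
[3] 15625 ≡ 5^(5 + 1) (base 5). Lift 6: 279936. −1: 279935.
[4] 279935 ≡ 5·6^6 + 5·6^5 + 5·6^4 + 5·6^3 + 5·6^2 + 5·6 + 5 (base 6). Lift 7: 4215755. −1: 4215754.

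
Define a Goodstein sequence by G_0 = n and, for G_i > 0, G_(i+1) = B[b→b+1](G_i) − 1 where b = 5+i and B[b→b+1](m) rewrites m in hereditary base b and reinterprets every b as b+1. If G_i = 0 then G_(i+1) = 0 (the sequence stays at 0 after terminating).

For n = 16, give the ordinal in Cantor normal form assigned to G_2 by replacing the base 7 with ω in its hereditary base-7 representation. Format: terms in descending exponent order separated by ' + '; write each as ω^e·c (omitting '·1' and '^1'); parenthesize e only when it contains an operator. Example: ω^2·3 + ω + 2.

ω·2 + 6

G_0=16  [base 5] 3·5 + 1  →[5↦6]→  3·6 + 1 = 19  −1 ⇒ G_1=18
G_1=18  [base 6] 3·6  →[6↦7]→  3·7 = 21  −1 ⇒ G_2=20
G_2=20  [base 7] 2·7 + 6  →[7↦8]→  2·8 + 6 = 22  −1 ⇒ G_3=21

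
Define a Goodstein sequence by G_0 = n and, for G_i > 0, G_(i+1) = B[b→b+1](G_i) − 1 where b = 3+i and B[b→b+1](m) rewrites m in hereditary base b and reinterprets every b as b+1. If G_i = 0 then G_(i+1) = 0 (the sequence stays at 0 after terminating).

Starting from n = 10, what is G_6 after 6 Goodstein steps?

36

G_0 = 10. HB_3(10) = 3^2 + 1. Bump = 17. G_1 = 16.
G_1 = 16. HB_4(16) = 4^2. Bump = 25. G_2 = 24.
G_2 = 24. HB_5(24) = 4·5 + 4. Bump = 28. G_3 = 27.
G_3 = 27. HB_6(27) = 4·6 + 3. Bump = 31. G_4 = 30.
G_4 = 30. HB_7(30) = 4·7 + 2. Bump = 34. G_5 = 33.
G_5 = 33. HB_8(33) = 4·8 + 1. Bump = 37. G_6 = 36.
G_6 = 36. HB_9(36) = 4·9. Bump = 40. G_7 = 39.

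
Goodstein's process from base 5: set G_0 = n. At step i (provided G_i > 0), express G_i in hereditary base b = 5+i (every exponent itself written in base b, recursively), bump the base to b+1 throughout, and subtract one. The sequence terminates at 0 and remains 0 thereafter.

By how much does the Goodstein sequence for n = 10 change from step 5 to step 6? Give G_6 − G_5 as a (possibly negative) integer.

(0) 10|_5 = 2·5 ↦ 2·6|_6 = 12 ⇒ 11
(1) 11|_6 = 6 + 5 ↦ 7 + 5|_7 = 12 ⇒ 11
(2) 11|_7 = 7 + 4 ↦ 8 + 4|_8 = 12 ⇒ 11
(3) 11|_8 = 8 + 3 ↦ 9 + 3|_9 = 12 ⇒ 11
(4) 11|_9 = 9 + 2 ↦ 10 + 2|_10 = 12 ⇒ 11
(5) 11|_10 = 10 + 1 ↦ 11 + 1|_11 = 12 ⇒ 11

0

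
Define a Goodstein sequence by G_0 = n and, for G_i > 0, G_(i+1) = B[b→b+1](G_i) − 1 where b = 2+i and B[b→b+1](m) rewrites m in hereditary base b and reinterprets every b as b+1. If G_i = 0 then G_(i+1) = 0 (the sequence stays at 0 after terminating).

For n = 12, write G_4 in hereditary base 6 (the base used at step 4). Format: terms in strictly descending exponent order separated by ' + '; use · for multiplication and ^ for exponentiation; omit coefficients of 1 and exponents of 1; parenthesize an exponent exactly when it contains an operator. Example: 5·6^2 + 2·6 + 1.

step 0: 12 = 2^(2 + 1) + 2^2; sub 3 for 2: 3^(3 + 1) + 3^3; = 108; G_1 = 108−1 = 107
step 1: 107 = 3^(3 + 1) + 2·3^2 + 2·3 + 2; sub 4 for 3: 4^(4 + 1) + 2·4^2 + 2·4 + 2; = 1066; G_2 = 1066−1 = 1065
step 2: 1065 = 4^(4 + 1) + 2·4^2 + 2·4 + 1; sub 5 for 4: 5^(5 + 1) + 2·5^2 + 2·5 + 1; = 15686; G_3 = 15686−1 = 15685
step 3: 15685 = 5^(5 + 1) + 2·5^2 + 2·5; sub 6 for 5: 6^(6 + 1) + 2·6^2 + 2·6; = 280020; G_4 = 280020−1 = 280019
step 4: 280019 = 6^(6 + 1) + 2·6^2 + 6 + 5; sub 7 for 6: 7^(7 + 1) + 2·7^2 + 7 + 5; = 5764911; G_5 = 5764911−1 = 5764910

6^(6 + 1) + 2·6^2 + 6 + 5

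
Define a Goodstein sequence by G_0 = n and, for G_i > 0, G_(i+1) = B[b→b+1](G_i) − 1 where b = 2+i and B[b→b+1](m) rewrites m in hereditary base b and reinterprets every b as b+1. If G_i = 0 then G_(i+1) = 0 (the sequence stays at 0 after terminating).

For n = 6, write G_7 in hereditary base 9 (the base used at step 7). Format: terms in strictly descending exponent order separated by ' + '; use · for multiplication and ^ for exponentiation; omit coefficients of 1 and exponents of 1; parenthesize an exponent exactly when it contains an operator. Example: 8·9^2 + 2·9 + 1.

G_0=6  [base 2] 2^2 + 2  →[2↦3]→  3^3 + 3 = 30  −1 ⇒ G_1=29
G_1=29  [base 3] 3^3 + 2  →[3↦4]→  4^4 + 2 = 258  −1 ⇒ G_2=257
G_2=257  [base 4] 4^4 + 1  →[4↦5]→  5^5 + 1 = 3126  −1 ⇒ G_3=3125
G_3=3125  [base 5] 5^5  →[5↦6]→  6^6 = 46656  −1 ⇒ G_4=46655
G_4=46655  [base 6] 5·6^5 + 5·6^4 + 5·6^3 + 5·6^2 + 5·6 + 5  →[6↦7]→  5·7^5 + 5·7^4 + 5·7^3 + 5·7^2 + 5·7 + 5 = 98040  −1 ⇒ G_5=98039
G_5=98039  [base 7] 5·7^5 + 5·7^4 + 5·7^3 + 5·7^2 + 5·7 + 4  →[7↦8]→  5·8^5 + 5·8^4 + 5·8^3 + 5·8^2 + 5·8 + 4 = 187244  −1 ⇒ G_6=187243
G_6=187243  [base 8] 5·8^5 + 5·8^4 + 5·8^3 + 5·8^2 + 5·8 + 3  →[8↦9]→  5·9^5 + 5·9^4 + 5·9^3 + 5·9^2 + 5·9 + 3 = 332148  −1 ⇒ G_7=332147
G_7=332147  [base 9] 5·9^5 + 5·9^4 + 5·9^3 + 5·9^2 + 5·9 + 2  →[9↦10]→  5·10^5 + 5·10^4 + 5·10^3 + 5·10^2 + 5·10 + 2 = 555552  −1 ⇒ G_8=555551

5·9^5 + 5·9^4 + 5·9^3 + 5·9^2 + 5·9 + 2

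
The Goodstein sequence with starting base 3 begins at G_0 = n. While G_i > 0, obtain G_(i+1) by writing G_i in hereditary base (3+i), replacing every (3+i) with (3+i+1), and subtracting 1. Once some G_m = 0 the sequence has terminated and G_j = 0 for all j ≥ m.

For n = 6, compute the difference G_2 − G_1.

0

G_0=6  [base 3] 2·3  →[3↦4]→  2·4 = 8  −1 ⇒ G_1=7
G_1=7  [base 4] 4 + 3  →[4↦5]→  5 + 3 = 8  −1 ⇒ G_2=7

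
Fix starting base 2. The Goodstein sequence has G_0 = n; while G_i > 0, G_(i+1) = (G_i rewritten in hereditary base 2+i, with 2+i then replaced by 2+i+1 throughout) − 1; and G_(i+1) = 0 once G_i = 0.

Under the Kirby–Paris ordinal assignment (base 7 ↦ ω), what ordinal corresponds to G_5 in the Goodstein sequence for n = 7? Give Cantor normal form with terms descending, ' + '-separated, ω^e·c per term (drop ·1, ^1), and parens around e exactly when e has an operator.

ω^ω

[0] 7 ≡ 2^2 + 2 + 1 (base 2). Lift 3: 31. −1: 30.
[1] 30 ≡ 3^3 + 3 (base 3). Lift 4: 260. −1: 259.
[2] 259 ≡ 4^4 + 3 (base 4). Lift 5: 3128. −1: 3127.
[3] 3127 ≡ 5^5 + 2 (base 5). Lift 6: 46658. −1: 46657.
[4] 46657 ≡ 6^6 + 1 (base 6). Lift 7: 823544. −1: 823543.
[5] 823543 ≡ 7^7 (base 7). Lift 8: 16777216. −1: 16777215.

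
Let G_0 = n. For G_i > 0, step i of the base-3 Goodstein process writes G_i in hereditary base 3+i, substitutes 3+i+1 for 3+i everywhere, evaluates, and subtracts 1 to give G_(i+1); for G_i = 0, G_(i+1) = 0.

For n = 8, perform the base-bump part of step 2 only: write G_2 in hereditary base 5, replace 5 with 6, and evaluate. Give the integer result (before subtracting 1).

[0] 8 ≡ 2·3 + 2 (base 3). Lift 4: 10. −1: 9.
[1] 9 ≡ 2·4 + 1 (base 4). Lift 5: 11. −1: 10.
[2] 10 ≡ 2·5 (base 5). Lift 6: 12. −1: 11.

12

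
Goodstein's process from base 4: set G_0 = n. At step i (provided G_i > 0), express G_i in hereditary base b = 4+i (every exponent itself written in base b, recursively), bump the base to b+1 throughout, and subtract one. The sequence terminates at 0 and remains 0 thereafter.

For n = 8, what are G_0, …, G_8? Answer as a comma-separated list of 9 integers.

i=0: 8 = 2·4 (b=4); 4→5: 2·5 = 10; 10−1 = 9
i=1: 9 = 5 + 4 (b=5); 5→6: 6 + 4 = 10; 10−1 = 9
i=2: 9 = 6 + 3 (b=6); 6→7: 7 + 3 = 10; 10−1 = 9
i=3: 9 = 7 + 2 (b=7); 7→8: 8 + 2 = 10; 10−1 = 9
i=4: 9 = 8 + 1 (b=8); 8→9: 9 + 1 = 10; 10−1 = 9
i=5: 9 = 9 (b=9); 9→10: 10 = 10; 10−1 = 9
i=6: 9 = 9 (b=10); 10→11: 9 = 9; 9−1 = 8
i=7: 8 = 8 (b=11); 11→12: 8 = 8; 8−1 = 7

8, 9, 9, 9, 9, 9, 9, 8, 7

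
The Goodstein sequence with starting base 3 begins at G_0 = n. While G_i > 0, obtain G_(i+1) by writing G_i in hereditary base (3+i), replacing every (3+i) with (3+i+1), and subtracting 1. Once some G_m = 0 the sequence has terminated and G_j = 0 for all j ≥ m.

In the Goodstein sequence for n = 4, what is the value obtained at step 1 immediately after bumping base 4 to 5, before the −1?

5

(0) 4|_3 = 3 + 1 ↦ 4 + 1|_4 = 5 ⇒ 4
(1) 4|_4 = 4 ↦ 5|_5 = 5 ⇒ 4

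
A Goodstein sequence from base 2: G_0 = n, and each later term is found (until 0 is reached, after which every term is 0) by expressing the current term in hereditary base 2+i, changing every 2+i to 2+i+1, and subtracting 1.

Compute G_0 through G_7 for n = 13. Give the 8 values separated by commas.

13, 108, 1279, 16092, 280711, 5765998, 134219479, 3486786855

13 —HB2→ 2^(2 + 1) + 2^2 + 1 —bump→ 3^(3 + 1) + 3^3 + 1 = 109 —(−1)→ 108
108 —HB3→ 3^(3 + 1) + 3^3 —bump→ 4^(4 + 1) + 4^4 = 1280 —(−1)→ 1279
1279 —HB4→ 4^(4 + 1) + 3·4^3 + 3·4^2 + 3·4 + 3 —bump→ 5^(5 + 1) + 3·5^3 + 3·5^2 + 3·5 + 3 = 16093 —(−1)→ 16092
16092 —HB5→ 5^(5 + 1) + 3·5^3 + 3·5^2 + 3·5 + 2 —bump→ 6^(6 + 1) + 3·6^3 + 3·6^2 + 3·6 + 2 = 280712 —(−1)→ 280711
280711 —HB6→ 6^(6 + 1) + 3·6^3 + 3·6^2 + 3·6 + 1 —bump→ 7^(7 + 1) + 3·7^3 + 3·7^2 + 3·7 + 1 = 5765999 —(−1)→ 5765998
5765998 —HB7→ 7^(7 + 1) + 3·7^3 + 3·7^2 + 3·7 —bump→ 8^(8 + 1) + 3·8^3 + 3·8^2 + 3·8 = 134219480 —(−1)→ 134219479
134219479 —HB8→ 8^(8 + 1) + 3·8^3 + 3·8^2 + 2·8 + 7 —bump→ 9^(9 + 1) + 3·9^3 + 3·9^2 + 2·9 + 7 = 3486786856 —(−1)→ 3486786855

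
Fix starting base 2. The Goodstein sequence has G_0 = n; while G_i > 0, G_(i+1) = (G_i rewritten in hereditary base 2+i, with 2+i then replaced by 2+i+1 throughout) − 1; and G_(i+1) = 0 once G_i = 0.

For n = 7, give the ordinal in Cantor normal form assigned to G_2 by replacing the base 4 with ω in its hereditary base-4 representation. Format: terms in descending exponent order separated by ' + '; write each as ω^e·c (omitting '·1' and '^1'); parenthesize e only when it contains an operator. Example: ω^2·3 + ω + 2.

ω^ω + 3

step 0: 7 = 2^2 + 2 + 1; sub 3 for 2: 3^3 + 3 + 1; = 31; G_1 = 31−1 = 30
step 1: 30 = 3^3 + 3; sub 4 for 3: 4^4 + 4; = 260; G_2 = 260−1 = 259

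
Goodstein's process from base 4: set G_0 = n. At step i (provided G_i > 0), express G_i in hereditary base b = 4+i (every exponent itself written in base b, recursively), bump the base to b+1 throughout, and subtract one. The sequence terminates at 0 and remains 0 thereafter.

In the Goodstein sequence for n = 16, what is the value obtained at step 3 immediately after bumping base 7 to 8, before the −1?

34

[0] 16 ≡ 4^2 (base 4). Lift 5: 25. −1: 24.
[1] 24 ≡ 4·5 + 4 (base 5). Lift 6: 28. −1: 27.
[2] 27 ≡ 4·6 + 3 (base 6). Lift 7: 31. −1: 30.
[3] 30 ≡ 4·7 + 2 (base 7). Lift 8: 34. −1: 33.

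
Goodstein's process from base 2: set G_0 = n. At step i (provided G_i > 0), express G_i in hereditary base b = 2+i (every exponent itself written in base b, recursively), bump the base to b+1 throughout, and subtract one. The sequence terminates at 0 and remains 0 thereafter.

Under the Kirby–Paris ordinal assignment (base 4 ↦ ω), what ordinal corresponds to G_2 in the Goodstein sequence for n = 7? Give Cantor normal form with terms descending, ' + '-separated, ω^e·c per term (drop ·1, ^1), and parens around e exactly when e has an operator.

ω^ω + 3

[0] 7 ≡ 2^2 + 2 + 1 (base 2). Lift 3: 31. −1: 30.
[1] 30 ≡ 3^3 + 3 (base 3). Lift 4: 260. −1: 259.
[2] 259 ≡ 4^4 + 3 (base 4). Lift 5: 3128. −1: 3127.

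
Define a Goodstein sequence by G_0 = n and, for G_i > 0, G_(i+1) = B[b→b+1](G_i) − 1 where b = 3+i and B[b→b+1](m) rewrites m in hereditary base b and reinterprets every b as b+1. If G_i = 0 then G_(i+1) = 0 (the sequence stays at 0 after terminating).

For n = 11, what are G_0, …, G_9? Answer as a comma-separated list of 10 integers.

[0] 11 ≡ 3^2 + 2 (base 3). Lift 4: 18. −1: 17.
[1] 17 ≡ 4^2 + 1 (base 4). Lift 5: 26. −1: 25.
[2] 25 ≡ 5^2 (base 5). Lift 6: 36. −1: 35.
[3] 35 ≡ 5·6 + 5 (base 6). Lift 7: 40. −1: 39.
[4] 39 ≡ 5·7 + 4 (base 7). Lift 8: 44. −1: 43.
[5] 43 ≡ 5·8 + 3 (base 8). Lift 9: 48. −1: 47.
[6] 47 ≡ 5·9 + 2 (base 9). Lift 10: 52. −1: 51.
[7] 51 ≡ 5·10 + 1 (base 10). Lift 11: 56. −1: 55.
[8] 55 ≡ 5·11 (base 11). Lift 12: 60. −1: 59.

11, 17, 25, 35, 39, 43, 47, 51, 55, 59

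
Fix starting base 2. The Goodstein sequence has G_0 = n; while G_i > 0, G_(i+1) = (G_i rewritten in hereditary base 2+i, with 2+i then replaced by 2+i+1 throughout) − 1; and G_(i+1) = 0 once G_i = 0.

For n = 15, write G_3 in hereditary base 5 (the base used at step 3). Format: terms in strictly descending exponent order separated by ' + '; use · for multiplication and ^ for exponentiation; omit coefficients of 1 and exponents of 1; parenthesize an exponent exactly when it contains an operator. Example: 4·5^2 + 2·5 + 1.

base 2: 15 = 2^(2 + 1) + 2^2 + 2 + 1; at 3: 3^(3 + 1) + 3^3 + 3 + 1 = 112; next = 111
base 3: 111 = 3^(3 + 1) + 3^3 + 3; at 4: 4^(4 + 1) + 4^4 + 4 = 1284; next = 1283
base 4: 1283 = 4^(4 + 1) + 4^4 + 3; at 5: 5^(5 + 1) + 5^5 + 3 = 18753; next = 18752

5^(5 + 1) + 5^5 + 2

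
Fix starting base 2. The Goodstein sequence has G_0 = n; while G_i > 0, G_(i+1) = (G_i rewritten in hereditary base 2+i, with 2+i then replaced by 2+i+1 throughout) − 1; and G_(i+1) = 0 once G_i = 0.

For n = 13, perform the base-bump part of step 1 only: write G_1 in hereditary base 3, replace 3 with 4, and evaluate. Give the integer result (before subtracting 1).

G_0 = 13. HB_2(13) = 2^(2 + 1) + 2^2 + 1. Bump = 109. G_1 = 108.
G_1 = 108. HB_3(108) = 3^(3 + 1) + 3^3. Bump = 1280. G_2 = 1279.

1280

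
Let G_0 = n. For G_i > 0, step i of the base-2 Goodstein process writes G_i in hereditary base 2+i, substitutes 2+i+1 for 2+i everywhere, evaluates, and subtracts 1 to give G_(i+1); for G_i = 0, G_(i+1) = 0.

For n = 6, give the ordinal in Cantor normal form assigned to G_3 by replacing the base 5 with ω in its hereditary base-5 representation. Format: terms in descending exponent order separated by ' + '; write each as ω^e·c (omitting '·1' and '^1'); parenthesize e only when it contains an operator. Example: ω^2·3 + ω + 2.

ω^ω

base 2: 6 = 2^2 + 2; at 3: 3^3 + 3 = 30; next = 29
base 3: 29 = 3^3 + 2; at 4: 4^4 + 2 = 258; next = 257
base 4: 257 = 4^4 + 1; at 5: 5^5 + 1 = 3126; next = 3125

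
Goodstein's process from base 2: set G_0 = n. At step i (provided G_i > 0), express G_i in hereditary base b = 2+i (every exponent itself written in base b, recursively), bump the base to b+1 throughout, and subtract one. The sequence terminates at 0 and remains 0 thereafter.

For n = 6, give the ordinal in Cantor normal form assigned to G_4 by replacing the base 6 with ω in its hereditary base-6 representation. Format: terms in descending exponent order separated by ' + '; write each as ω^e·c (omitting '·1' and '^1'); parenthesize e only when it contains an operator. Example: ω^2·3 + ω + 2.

i=0: 6 = 2^2 + 2 (b=2); 2→3: 3^3 + 3 = 30; 30−1 = 29
i=1: 29 = 3^3 + 2 (b=3); 3→4: 4^4 + 2 = 258; 258−1 = 257
i=2: 257 = 4^4 + 1 (b=4); 4→5: 5^5 + 1 = 3126; 3126−1 = 3125
i=3: 3125 = 5^5 (b=5); 5→6: 6^6 = 46656; 46656−1 = 46655

ω^5·5 + ω^4·5 + ω^3·5 + ω^2·5 + ω·5 + 5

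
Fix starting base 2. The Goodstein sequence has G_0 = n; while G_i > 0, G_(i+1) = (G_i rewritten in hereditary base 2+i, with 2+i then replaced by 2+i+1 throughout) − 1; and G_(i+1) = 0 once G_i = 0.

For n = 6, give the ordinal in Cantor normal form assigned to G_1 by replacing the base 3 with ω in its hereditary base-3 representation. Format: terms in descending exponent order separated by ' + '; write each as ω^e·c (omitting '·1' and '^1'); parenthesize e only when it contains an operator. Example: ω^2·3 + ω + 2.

G_0=6  [base 2] 2^2 + 2  →[2↦3]→  3^3 + 3 = 30  −1 ⇒ G_1=29
G_1=29  [base 3] 3^3 + 2  →[3↦4]→  4^4 + 2 = 258  −1 ⇒ G_2=257

ω^ω + 2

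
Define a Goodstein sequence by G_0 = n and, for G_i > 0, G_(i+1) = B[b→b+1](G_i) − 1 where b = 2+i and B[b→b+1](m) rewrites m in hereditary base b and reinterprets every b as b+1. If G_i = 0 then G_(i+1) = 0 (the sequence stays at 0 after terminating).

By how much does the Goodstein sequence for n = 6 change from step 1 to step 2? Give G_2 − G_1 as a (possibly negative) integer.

228

(0) 6|_2 = 2^2 + 2 ↦ 3^3 + 3|_3 = 30 ⇒ 29
(1) 29|_3 = 3^3 + 2 ↦ 4^4 + 2|_4 = 258 ⇒ 257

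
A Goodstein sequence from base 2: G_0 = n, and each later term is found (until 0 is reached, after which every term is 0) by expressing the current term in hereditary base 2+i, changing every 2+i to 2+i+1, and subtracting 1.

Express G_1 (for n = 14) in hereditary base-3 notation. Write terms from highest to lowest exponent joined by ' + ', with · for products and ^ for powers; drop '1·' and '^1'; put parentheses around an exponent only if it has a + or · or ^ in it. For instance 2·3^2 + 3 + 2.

G_0 = 14. HB_2(14) = 2^(2 + 1) + 2^2 + 2. Bump = 111. G_1 = 110.
G_1 = 110. HB_3(110) = 3^(3 + 1) + 3^3 + 2. Bump = 1282. G_2 = 1281.

3^(3 + 1) + 3^3 + 2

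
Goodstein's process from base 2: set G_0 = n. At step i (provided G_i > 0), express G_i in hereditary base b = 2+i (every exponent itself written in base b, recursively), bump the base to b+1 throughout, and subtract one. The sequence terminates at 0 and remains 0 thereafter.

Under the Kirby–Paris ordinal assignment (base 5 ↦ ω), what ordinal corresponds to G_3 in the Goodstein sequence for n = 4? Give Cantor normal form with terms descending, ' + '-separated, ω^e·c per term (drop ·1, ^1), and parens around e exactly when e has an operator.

4 —HB2→ 2^2 —bump→ 3^3 = 27 —(−1)→ 26
26 —HB3→ 2·3^2 + 2·3 + 2 —bump→ 2·4^2 + 2·4 + 2 = 42 —(−1)→ 41
41 —HB4→ 2·4^2 + 2·4 + 1 —bump→ 2·5^2 + 2·5 + 1 = 61 —(−1)→ 60
60 —HB5→ 2·5^2 + 2·5 —bump→ 2·6^2 + 2·6 = 84 —(−1)→ 83

ω^2·2 + ω·2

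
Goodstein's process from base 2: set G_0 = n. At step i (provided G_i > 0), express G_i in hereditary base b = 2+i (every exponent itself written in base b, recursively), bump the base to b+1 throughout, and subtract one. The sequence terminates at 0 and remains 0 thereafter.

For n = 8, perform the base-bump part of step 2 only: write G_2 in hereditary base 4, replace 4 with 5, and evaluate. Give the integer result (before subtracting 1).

base 2: 8 = 2^(2 + 1); at 3: 3^(3 + 1) = 81; next = 80
base 3: 80 = 2·3^3 + 2·3^2 + 2·3 + 2; at 4: 2·4^4 + 2·4^2 + 2·4 + 2 = 554; next = 553
base 4: 553 = 2·4^4 + 2·4^2 + 2·4 + 1; at 5: 2·5^5 + 2·5^2 + 2·5 + 1 = 6311; next = 6310

6311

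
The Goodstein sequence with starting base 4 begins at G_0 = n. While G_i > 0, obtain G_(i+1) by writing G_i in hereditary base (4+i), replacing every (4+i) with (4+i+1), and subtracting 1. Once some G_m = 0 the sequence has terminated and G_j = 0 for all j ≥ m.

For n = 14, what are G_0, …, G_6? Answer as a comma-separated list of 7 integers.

14, 16, 18, 20, 21, 22, 23

[0] 14 ≡ 3·4 + 2 (base 4). Lift 5: 17. −1: 16.
[1] 16 ≡ 3·5 + 1 (base 5). Lift 6: 19. −1: 18.
[2] 18 ≡ 3·6 (base 6). Lift 7: 21. −1: 20.
[3] 20 ≡ 2·7 + 6 (base 7). Lift 8: 22. −1: 21.
[4] 21 ≡ 2·8 + 5 (base 8). Lift 9: 23. −1: 22.
[5] 22 ≡ 2·9 + 4 (base 9). Lift 10: 24. −1: 23.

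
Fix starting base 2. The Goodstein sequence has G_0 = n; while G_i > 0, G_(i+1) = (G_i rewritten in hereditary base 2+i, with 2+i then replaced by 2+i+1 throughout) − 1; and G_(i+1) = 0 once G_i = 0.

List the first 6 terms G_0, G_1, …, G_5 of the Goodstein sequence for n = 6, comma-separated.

base 2: 6 = 2^2 + 2; at 3: 3^3 + 3 = 30; next = 29
base 3: 29 = 3^3 + 2; at 4: 4^4 + 2 = 258; next = 257
base 4: 257 = 4^4 + 1; at 5: 5^5 + 1 = 3126; next = 3125
base 5: 3125 = 5^5; at 6: 6^6 = 46656; next = 46655
base 6: 46655 = 5·6^5 + 5·6^4 + 5·6^3 + 5·6^2 + 5·6 + 5; at 7: 5·7^5 + 5·7^4 + 5·7^3 + 5·7^2 + 5·7 + 5 = 98040; next = 98039

6, 29, 257, 3125, 46655, 98039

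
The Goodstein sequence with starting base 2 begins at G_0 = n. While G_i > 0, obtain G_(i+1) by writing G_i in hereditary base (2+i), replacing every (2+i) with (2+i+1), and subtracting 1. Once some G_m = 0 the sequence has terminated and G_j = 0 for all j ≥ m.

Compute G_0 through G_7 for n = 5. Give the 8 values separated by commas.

i=0: 5 = 2^2 + 1 (b=2); 2→3: 3^3 + 1 = 28; 28−1 = 27
i=1: 27 = 3^3 (b=3); 3→4: 4^4 = 256; 256−1 = 255
i=2: 255 = 3·4^3 + 3·4^2 + 3·4 + 3 (b=4); 4→5: 3·5^3 + 3·5^2 + 3·5 + 3 = 468; 468−1 = 467
i=3: 467 = 3·5^3 + 3·5^2 + 3·5 + 2 (b=5); 5→6: 3·6^3 + 3·6^2 + 3·6 + 2 = 776; 776−1 = 775
i=4: 775 = 3·6^3 + 3·6^2 + 3·6 + 1 (b=6); 6→7: 3·7^3 + 3·7^2 + 3·7 + 1 = 1198; 1198−1 = 1197
i=5: 1197 = 3·7^3 + 3·7^2 + 3·7 (b=7); 7→8: 3·8^3 + 3·8^2 + 3·8 = 1752; 1752−1 = 1751
i=6: 1751 = 3·8^3 + 3·8^2 + 2·8 + 7 (b=8); 8→9: 3·9^3 + 3·9^2 + 2·9 + 7 = 2455; 2455−1 = 2454

5, 27, 255, 467, 775, 1197, 1751, 2454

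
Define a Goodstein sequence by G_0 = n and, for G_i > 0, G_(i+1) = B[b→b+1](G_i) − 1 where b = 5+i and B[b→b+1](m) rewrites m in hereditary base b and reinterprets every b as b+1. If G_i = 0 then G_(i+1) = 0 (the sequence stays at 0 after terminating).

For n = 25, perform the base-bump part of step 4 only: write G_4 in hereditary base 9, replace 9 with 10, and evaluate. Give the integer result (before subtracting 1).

base 5: 25 = 5^2; at 6: 6^2 = 36; next = 35
base 6: 35 = 5·6 + 5; at 7: 5·7 + 5 = 40; next = 39
base 7: 39 = 5·7 + 4; at 8: 5·8 + 4 = 44; next = 43
base 8: 43 = 5·8 + 3; at 9: 5·9 + 3 = 48; next = 47
base 9: 47 = 5·9 + 2; at 10: 5·10 + 2 = 52; next = 51

52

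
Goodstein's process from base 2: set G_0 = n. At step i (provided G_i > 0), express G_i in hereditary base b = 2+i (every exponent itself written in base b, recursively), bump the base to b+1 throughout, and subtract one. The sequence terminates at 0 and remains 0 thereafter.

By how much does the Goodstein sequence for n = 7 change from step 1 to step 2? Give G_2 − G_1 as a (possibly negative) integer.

229

[0] 7 ≡ 2^2 + 2 + 1 (base 2). Lift 3: 31. −1: 30.
[1] 30 ≡ 3^3 + 3 (base 3). Lift 4: 260. −1: 259.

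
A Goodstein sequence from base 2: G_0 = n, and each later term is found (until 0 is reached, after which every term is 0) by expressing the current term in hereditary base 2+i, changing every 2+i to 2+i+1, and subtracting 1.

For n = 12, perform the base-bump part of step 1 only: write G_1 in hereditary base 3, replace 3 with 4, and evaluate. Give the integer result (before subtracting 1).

G_0 = 12. HB_2(12) = 2^(2 + 1) + 2^2. Bump = 108. G_1 = 107.
G_1 = 107. HB_3(107) = 3^(3 + 1) + 2·3^2 + 2·3 + 2. Bump = 1066. G_2 = 1065.

1066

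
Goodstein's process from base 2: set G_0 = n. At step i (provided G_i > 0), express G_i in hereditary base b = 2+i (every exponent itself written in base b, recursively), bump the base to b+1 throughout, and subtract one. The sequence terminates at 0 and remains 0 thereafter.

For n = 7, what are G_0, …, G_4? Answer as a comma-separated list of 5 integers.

G_0=7  [base 2] 2^2 + 2 + 1  →[2↦3]→  3^3 + 3 + 1 = 31  −1 ⇒ G_1=30
G_1=30  [base 3] 3^3 + 3  →[3↦4]→  4^4 + 4 = 260  −1 ⇒ G_2=259
G_2=259  [base 4] 4^4 + 3  →[4↦5]→  5^5 + 3 = 3128  −1 ⇒ G_3=3127
G_3=3127  [base 5] 5^5 + 2  →[5↦6]→  6^6 + 2 = 46658  −1 ⇒ G_4=46657

7, 30, 259, 3127, 46657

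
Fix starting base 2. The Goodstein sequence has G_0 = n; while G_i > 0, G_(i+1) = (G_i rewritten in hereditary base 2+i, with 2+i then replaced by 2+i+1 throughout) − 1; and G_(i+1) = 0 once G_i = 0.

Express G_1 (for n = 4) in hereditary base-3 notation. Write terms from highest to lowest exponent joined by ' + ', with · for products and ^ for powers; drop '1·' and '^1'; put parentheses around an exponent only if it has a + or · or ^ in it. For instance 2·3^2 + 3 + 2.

2·3^2 + 2·3 + 2

(0) 4|_2 = 2^2 ↦ 3^3|_3 = 27 ⇒ 26
(1) 26|_3 = 2·3^2 + 2·3 + 2 ↦ 2·4^2 + 2·4 + 2|_4 = 42 ⇒ 41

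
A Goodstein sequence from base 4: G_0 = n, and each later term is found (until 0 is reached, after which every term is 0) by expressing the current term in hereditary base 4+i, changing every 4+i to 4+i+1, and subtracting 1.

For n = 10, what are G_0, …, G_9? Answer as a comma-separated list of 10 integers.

10, 11, 12, 13, 13, 13, 13, 13, 13, 13

i=0: 10 = 2·4 + 2 (b=4); 4→5: 2·5 + 2 = 12; 12−1 = 11
i=1: 11 = 2·5 + 1 (b=5); 5→6: 2·6 + 1 = 13; 13−1 = 12
i=2: 12 = 2·6 (b=6); 6→7: 2·7 = 14; 14−1 = 13
i=3: 13 = 7 + 6 (b=7); 7→8: 8 + 6 = 14; 14−1 = 13
i=4: 13 = 8 + 5 (b=8); 8→9: 9 + 5 = 14; 14−1 = 13
i=5: 13 = 9 + 4 (b=9); 9→10: 10 + 4 = 14; 14−1 = 13
i=6: 13 = 10 + 3 (b=10); 10→11: 11 + 3 = 14; 14−1 = 13
i=7: 13 = 11 + 2 (b=11); 11→12: 12 + 2 = 14; 14−1 = 13
i=8: 13 = 12 + 1 (b=12); 12→13: 13 + 1 = 14; 14−1 = 13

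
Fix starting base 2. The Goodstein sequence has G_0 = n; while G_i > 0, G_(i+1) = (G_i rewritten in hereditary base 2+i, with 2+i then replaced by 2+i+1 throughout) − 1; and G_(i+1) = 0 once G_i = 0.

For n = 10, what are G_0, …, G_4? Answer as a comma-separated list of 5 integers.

i=0: 10 = 2^(2 + 1) + 2 (b=2); 2→3: 3^(3 + 1) + 3 = 84; 84−1 = 83
i=1: 83 = 3^(3 + 1) + 2 (b=3); 3→4: 4^(4 + 1) + 2 = 1026; 1026−1 = 1025
i=2: 1025 = 4^(4 + 1) + 1 (b=4); 4→5: 5^(5 + 1) + 1 = 15626; 15626−1 = 15625
i=3: 15625 = 5^(5 + 1) (b=5); 5→6: 6^(6 + 1) = 279936; 279936−1 = 279935

10, 83, 1025, 15625, 279935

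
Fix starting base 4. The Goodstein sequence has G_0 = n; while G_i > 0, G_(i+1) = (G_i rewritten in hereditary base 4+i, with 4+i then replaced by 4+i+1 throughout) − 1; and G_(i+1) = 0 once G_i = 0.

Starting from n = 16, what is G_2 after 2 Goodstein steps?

step 0: 16 = 4^2; sub 5 for 4: 5^2; = 25; G_1 = 25−1 = 24
step 1: 24 = 4·5 + 4; sub 6 for 5: 4·6 + 4; = 28; G_2 = 28−1 = 27
step 2: 27 = 4·6 + 3; sub 7 for 6: 4·7 + 3; = 31; G_3 = 31−1 = 30

27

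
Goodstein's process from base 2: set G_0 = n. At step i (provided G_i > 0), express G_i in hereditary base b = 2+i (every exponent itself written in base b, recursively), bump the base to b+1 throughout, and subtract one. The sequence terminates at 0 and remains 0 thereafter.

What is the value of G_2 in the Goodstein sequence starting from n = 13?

13 —HB2→ 2^(2 + 1) + 2^2 + 1 —bump→ 3^(3 + 1) + 3^3 + 1 = 109 —(−1)→ 108
108 —HB3→ 3^(3 + 1) + 3^3 —bump→ 4^(4 + 1) + 4^4 = 1280 —(−1)→ 1279
1279 —HB4→ 4^(4 + 1) + 3·4^3 + 3·4^2 + 3·4 + 3 —bump→ 5^(5 + 1) + 3·5^3 + 3·5^2 + 3·5 + 3 = 16093 —(−1)→ 16092

1279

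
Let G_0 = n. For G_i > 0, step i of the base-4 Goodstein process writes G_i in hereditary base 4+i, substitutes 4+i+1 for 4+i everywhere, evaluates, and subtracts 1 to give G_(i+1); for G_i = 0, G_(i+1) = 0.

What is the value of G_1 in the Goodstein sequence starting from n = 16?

step 0: 16 = 4^2; sub 5 for 4: 5^2; = 25; G_1 = 25−1 = 24
step 1: 24 = 4·5 + 4; sub 6 for 5: 4·6 + 4; = 28; G_2 = 28−1 = 27

24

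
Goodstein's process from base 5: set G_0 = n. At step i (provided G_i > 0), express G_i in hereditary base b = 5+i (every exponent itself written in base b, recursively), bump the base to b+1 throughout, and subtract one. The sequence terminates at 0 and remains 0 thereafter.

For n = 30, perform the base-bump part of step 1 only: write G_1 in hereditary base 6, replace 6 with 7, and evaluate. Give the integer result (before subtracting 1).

step 0: 30 = 5^2 + 5; sub 6 for 5: 6^2 + 6; = 42; G_1 = 42−1 = 41
step 1: 41 = 6^2 + 5; sub 7 for 6: 7^2 + 5; = 54; G_2 = 54−1 = 53

54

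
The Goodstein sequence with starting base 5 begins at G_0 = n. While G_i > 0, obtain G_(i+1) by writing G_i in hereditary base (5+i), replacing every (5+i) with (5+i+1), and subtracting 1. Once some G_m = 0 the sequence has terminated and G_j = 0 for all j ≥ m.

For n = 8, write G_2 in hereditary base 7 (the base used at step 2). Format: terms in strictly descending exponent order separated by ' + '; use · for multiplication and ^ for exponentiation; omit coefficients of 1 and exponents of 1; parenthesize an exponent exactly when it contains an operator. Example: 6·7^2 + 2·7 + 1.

G_0=8  [base 5] 5 + 3  →[5↦6]→  6 + 3 = 9  −1 ⇒ G_1=8
G_1=8  [base 6] 6 + 2  →[6↦7]→  7 + 2 = 9  −1 ⇒ G_2=8
G_2=8  [base 7] 7 + 1  →[7↦8]→  8 + 1 = 9  −1 ⇒ G_3=8

7 + 1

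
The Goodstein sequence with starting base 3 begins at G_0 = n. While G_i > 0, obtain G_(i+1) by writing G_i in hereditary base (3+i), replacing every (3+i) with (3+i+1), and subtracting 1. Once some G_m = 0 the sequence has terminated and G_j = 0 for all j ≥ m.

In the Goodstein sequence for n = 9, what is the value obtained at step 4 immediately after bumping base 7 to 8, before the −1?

[0] 9 ≡ 3^2 (base 3). Lift 4: 16. −1: 15.
[1] 15 ≡ 3·4 + 3 (base 4). Lift 5: 18. −1: 17.
[2] 17 ≡ 3·5 + 2 (base 5). Lift 6: 20. −1: 19.
[3] 19 ≡ 3·6 + 1 (base 6). Lift 7: 22. −1: 21.
[4] 21 ≡ 3·7 (base 7). Lift 8: 24. −1: 23.

24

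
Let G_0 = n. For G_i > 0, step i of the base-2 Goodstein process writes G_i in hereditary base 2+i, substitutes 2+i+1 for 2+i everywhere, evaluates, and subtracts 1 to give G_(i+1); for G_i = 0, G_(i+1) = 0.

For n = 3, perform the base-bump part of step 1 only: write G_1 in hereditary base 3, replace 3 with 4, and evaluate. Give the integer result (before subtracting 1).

[0] 3 ≡ 2 + 1 (base 2). Lift 3: 4. −1: 3.
[1] 3 ≡ 3 (base 3). Lift 4: 4. −1: 3.

4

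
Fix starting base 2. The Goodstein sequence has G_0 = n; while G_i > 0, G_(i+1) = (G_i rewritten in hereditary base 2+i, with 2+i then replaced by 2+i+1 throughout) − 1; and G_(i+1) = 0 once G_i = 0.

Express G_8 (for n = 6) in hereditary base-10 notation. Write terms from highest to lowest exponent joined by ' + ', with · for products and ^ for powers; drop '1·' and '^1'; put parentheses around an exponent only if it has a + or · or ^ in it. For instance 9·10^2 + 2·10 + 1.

base 2: 6 = 2^2 + 2; at 3: 3^3 + 3 = 30; next = 29
base 3: 29 = 3^3 + 2; at 4: 4^4 + 2 = 258; next = 257
base 4: 257 = 4^4 + 1; at 5: 5^5 + 1 = 3126; next = 3125
base 5: 3125 = 5^5; at 6: 6^6 = 46656; next = 46655
base 6: 46655 = 5·6^5 + 5·6^4 + 5·6^3 + 5·6^2 + 5·6 + 5; at 7: 5·7^5 + 5·7^4 + 5·7^3 + 5·7^2 + 5·7 + 5 = 98040; next = 98039
base 7: 98039 = 5·7^5 + 5·7^4 + 5·7^3 + 5·7^2 + 5·7 + 4; at 8: 5·8^5 + 5·8^4 + 5·8^3 + 5·8^2 + 5·8 + 4 = 187244; next = 187243
base 8: 187243 = 5·8^5 + 5·8^4 + 5·8^3 + 5·8^2 + 5·8 + 3; at 9: 5·9^5 + 5·9^4 + 5·9^3 + 5·9^2 + 5·9 + 3 = 332148; next = 332147
base 9: 332147 = 5·9^5 + 5·9^4 + 5·9^3 + 5·9^2 + 5·9 + 2; at 10: 5·10^5 + 5·10^4 + 5·10^3 + 5·10^2 + 5·10 + 2 = 555552; next = 555551

5·10^5 + 5·10^4 + 5·10^3 + 5·10^2 + 5·10 + 1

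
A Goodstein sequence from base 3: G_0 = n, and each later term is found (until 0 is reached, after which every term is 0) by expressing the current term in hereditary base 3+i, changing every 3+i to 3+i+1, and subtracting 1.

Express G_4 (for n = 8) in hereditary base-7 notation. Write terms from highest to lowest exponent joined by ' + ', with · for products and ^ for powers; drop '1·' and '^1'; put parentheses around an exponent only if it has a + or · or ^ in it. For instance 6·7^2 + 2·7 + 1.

(0) 8|_3 = 2·3 + 2 ↦ 2·4 + 2|_4 = 10 ⇒ 9
(1) 9|_4 = 2·4 + 1 ↦ 2·5 + 1|_5 = 11 ⇒ 10
(2) 10|_5 = 2·5 ↦ 2·6|_6 = 12 ⇒ 11
(3) 11|_6 = 6 + 5 ↦ 7 + 5|_7 = 12 ⇒ 11
(4) 11|_7 = 7 + 4 ↦ 8 + 4|_8 = 12 ⇒ 11

7 + 4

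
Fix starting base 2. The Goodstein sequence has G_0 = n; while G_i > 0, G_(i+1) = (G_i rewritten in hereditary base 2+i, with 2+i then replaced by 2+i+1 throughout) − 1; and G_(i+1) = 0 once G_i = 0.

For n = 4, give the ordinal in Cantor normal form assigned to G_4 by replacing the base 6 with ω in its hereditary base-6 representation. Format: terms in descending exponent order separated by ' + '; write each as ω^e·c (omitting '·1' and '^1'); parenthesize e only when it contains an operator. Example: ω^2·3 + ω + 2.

base 2: 4 = 2^2; at 3: 3^3 = 27; next = 26
base 3: 26 = 2·3^2 + 2·3 + 2; at 4: 2·4^2 + 2·4 + 2 = 42; next = 41
base 4: 41 = 2·4^2 + 2·4 + 1; at 5: 2·5^2 + 2·5 + 1 = 61; next = 60
base 5: 60 = 2·5^2 + 2·5; at 6: 2·6^2 + 2·6 = 84; next = 83

ω^2·2 + ω + 5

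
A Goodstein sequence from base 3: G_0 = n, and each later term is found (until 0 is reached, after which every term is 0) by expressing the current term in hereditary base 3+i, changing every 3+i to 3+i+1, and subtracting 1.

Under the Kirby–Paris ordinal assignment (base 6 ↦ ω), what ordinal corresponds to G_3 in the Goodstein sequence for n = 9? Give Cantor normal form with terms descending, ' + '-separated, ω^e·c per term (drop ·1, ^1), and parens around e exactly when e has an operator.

ω·3 + 1

9 —HB3→ 3^2 —bump→ 4^2 = 16 —(−1)→ 15
15 —HB4→ 3·4 + 3 —bump→ 3·5 + 3 = 18 —(−1)→ 17
17 —HB5→ 3·5 + 2 —bump→ 3·6 + 2 = 20 —(−1)→ 19
19 —HB6→ 3·6 + 1 —bump→ 3·7 + 1 = 22 —(−1)→ 21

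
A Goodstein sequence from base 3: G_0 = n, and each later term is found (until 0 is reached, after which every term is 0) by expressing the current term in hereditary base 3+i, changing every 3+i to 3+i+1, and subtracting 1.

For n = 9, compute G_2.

17

step 0: 9 = 3^2; sub 4 for 3: 4^2; = 16; G_1 = 16−1 = 15
step 1: 15 = 3·4 + 3; sub 5 for 4: 3·5 + 3; = 18; G_2 = 18−1 = 17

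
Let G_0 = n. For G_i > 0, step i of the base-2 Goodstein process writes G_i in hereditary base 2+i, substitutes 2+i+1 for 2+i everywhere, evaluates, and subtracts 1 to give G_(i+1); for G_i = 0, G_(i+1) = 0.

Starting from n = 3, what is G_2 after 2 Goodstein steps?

(0) 3|_2 = 2 + 1 ↦ 3 + 1|_3 = 4 ⇒ 3
(1) 3|_3 = 3 ↦ 4|_4 = 4 ⇒ 3
(2) 3|_4 = 3 ↦ 3|_5 = 3 ⇒ 2

3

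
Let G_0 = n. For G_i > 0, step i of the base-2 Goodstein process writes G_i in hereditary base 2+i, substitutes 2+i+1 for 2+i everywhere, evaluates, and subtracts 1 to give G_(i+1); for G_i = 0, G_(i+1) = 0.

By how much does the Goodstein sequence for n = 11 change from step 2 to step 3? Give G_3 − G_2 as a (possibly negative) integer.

14600

step 0: 11 = 2^(2 + 1) + 2 + 1; sub 3 for 2: 3^(3 + 1) + 3 + 1; = 85; G_1 = 85−1 = 84
step 1: 84 = 3^(3 + 1) + 3; sub 4 for 3: 4^(4 + 1) + 4; = 1028; G_2 = 1028−1 = 1027
step 2: 1027 = 4^(4 + 1) + 3; sub 5 for 4: 5^(5 + 1) + 3; = 15628; G_3 = 15628−1 = 15627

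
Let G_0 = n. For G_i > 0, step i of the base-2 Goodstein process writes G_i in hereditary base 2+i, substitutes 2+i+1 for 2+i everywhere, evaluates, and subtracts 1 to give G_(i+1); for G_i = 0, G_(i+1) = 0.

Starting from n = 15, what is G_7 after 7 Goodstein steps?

3524450280

G_0 = 15. HB_2(15) = 2^(2 + 1) + 2^2 + 2 + 1. Bump = 112. G_1 = 111.
G_1 = 111. HB_3(111) = 3^(3 + 1) + 3^3 + 3. Bump = 1284. G_2 = 1283.
G_2 = 1283. HB_4(1283) = 4^(4 + 1) + 4^4 + 3. Bump = 18753. G_3 = 18752.
G_3 = 18752. HB_5(18752) = 5^(5 + 1) + 5^5 + 2. Bump = 326594. G_4 = 326593.
G_4 = 326593. HB_6(326593) = 6^(6 + 1) + 6^6 + 1. Bump = 6588345. G_5 = 6588344.
G_5 = 6588344. HB_7(6588344) = 7^(7 + 1) + 7^7. Bump = 150994944. G_6 = 150994943.
G_6 = 150994943. HB_8(150994943) = 8^(8 + 1) + 7·8^7 + 7·8^6 + 7·8^5 + 7·8^4 + 7·8^3 + 7·8^2 + 7·8 + 7. Bump = 3524450281. G_7 = 3524450280.
G_7 = 3524450280. HB_9(3524450280) = 9^(9 + 1) + 7·9^7 + 7·9^6 + 7·9^5 + 7·9^4 + 7·9^3 + 7·9^2 + 7·9 + 6. Bump = 100077777776. G_8 = 100077777775.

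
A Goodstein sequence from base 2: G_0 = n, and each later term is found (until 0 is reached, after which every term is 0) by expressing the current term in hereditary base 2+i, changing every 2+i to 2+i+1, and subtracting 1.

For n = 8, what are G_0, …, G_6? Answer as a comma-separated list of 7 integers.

8, 80, 553, 6310, 93395, 1647195, 33554571

i=0: 8 = 2^(2 + 1) (b=2); 2→3: 3^(3 + 1) = 81; 81−1 = 80
i=1: 80 = 2·3^3 + 2·3^2 + 2·3 + 2 (b=3); 3→4: 2·4^4 + 2·4^2 + 2·4 + 2 = 554; 554−1 = 553
i=2: 553 = 2·4^4 + 2·4^2 + 2·4 + 1 (b=4); 4→5: 2·5^5 + 2·5^2 + 2·5 + 1 = 6311; 6311−1 = 6310
i=3: 6310 = 2·5^5 + 2·5^2 + 2·5 (b=5); 5→6: 2·6^6 + 2·6^2 + 2·6 = 93396; 93396−1 = 93395
i=4: 93395 = 2·6^6 + 2·6^2 + 6 + 5 (b=6); 6→7: 2·7^7 + 2·7^2 + 7 + 5 = 1647196; 1647196−1 = 1647195
i=5: 1647195 = 2·7^7 + 2·7^2 + 7 + 4 (b=7); 7→8: 2·8^8 + 2·8^2 + 8 + 4 = 33554572; 33554572−1 = 33554571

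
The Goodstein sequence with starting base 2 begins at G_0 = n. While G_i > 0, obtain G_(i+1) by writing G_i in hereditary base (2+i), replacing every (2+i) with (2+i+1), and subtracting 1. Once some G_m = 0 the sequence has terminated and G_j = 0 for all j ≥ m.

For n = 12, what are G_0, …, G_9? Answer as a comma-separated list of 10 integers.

step 0: 12 = 2^(2 + 1) + 2^2; sub 3 for 2: 3^(3 + 1) + 3^3; = 108; G_1 = 108−1 = 107
step 1: 107 = 3^(3 + 1) + 2·3^2 + 2·3 + 2; sub 4 for 3: 4^(4 + 1) + 2·4^2 + 2·4 + 2; = 1066; G_2 = 1066−1 = 1065
step 2: 1065 = 4^(4 + 1) + 2·4^2 + 2·4 + 1; sub 5 for 4: 5^(5 + 1) + 2·5^2 + 2·5 + 1; = 15686; G_3 = 15686−1 = 15685
step 3: 15685 = 5^(5 + 1) + 2·5^2 + 2·5; sub 6 for 5: 6^(6 + 1) + 2·6^2 + 2·6; = 280020; G_4 = 280020−1 = 280019
step 4: 280019 = 6^(6 + 1) + 2·6^2 + 6 + 5; sub 7 for 6: 7^(7 + 1) + 2·7^2 + 7 + 5; = 5764911; G_5 = 5764911−1 = 5764910
step 5: 5764910 = 7^(7 + 1) + 2·7^2 + 7 + 4; sub 8 for 7: 8^(8 + 1) + 2·8^2 + 8 + 4; = 134217868; G_6 = 134217868−1 = 134217867
step 6: 134217867 = 8^(8 + 1) + 2·8^2 + 8 + 3; sub 9 for 8: 9^(9 + 1) + 2·9^2 + 9 + 3; = 3486784575; G_7 = 3486784575−1 = 3486784574
step 7: 3486784574 = 9^(9 + 1) + 2·9^2 + 9 + 2; sub 10 for 9: 10^(10 + 1) + 2·10^2 + 10 + 2; = 100000000212; G_8 = 100000000212−1 = 100000000211
step 8: 100000000211 = 10^(10 + 1) + 2·10^2 + 10 + 1; sub 11 for 10: 11^(11 + 1) + 2·11^2 + 11 + 1; = 3138428376975; G_9 = 3138428376975−1 = 3138428376974

12, 107, 1065, 15685, 280019, 5764910, 134217867, 3486784574, 100000000211, 3138428376974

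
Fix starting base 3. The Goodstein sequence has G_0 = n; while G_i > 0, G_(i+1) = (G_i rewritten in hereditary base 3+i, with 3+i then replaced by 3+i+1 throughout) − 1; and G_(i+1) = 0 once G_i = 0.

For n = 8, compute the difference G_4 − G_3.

base 3: 8 = 2·3 + 2; at 4: 2·4 + 2 = 10; next = 9
base 4: 9 = 2·4 + 1; at 5: 2·5 + 1 = 11; next = 10
base 5: 10 = 2·5; at 6: 2·6 = 12; next = 11
base 6: 11 = 6 + 5; at 7: 7 + 5 = 12; next = 11

0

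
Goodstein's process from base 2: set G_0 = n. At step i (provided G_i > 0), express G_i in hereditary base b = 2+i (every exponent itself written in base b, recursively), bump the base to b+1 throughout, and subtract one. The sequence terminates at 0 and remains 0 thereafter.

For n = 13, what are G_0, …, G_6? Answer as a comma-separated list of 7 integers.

[0] 13 ≡ 2^(2 + 1) + 2^2 + 1 (base 2). Lift 3: 109. −1: 108.
[1] 108 ≡ 3^(3 + 1) + 3^3 (base 3). Lift 4: 1280. −1: 1279.
[2] 1279 ≡ 4^(4 + 1) + 3·4^3 + 3·4^2 + 3·4 + 3 (base 4). Lift 5: 16093. −1: 16092.
[3] 16092 ≡ 5^(5 + 1) + 3·5^3 + 3·5^2 + 3·5 + 2 (base 5). Lift 6: 280712. −1: 280711.
[4] 280711 ≡ 6^(6 + 1) + 3·6^3 + 3·6^2 + 3·6 + 1 (base 6). Lift 7: 5765999. −1: 5765998.
[5] 5765998 ≡ 7^(7 + 1) + 3·7^3 + 3·7^2 + 3·7 (base 7). Lift 8: 134219480. −1: 134219479.

13, 108, 1279, 16092, 280711, 5765998, 134219479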